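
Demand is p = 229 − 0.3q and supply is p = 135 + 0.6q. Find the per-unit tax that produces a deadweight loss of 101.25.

13.5

Competitive equilibrium: 229 − 0.3q = 135 + 0.6q → q* = 104.4444, p* = 197.6667.
A tax t gives Δq = t/0.9 and wedge t, so DWL = t²/1.8.
t²/1.8 = 101.25 → t² = 182.25 → t = 13.5.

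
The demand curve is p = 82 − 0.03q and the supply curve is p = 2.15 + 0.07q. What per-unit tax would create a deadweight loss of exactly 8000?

Competitive equilibrium: 82 − 0.03q = 2.15 + 0.07q → q* = 798.5, p* = 58.045.
A tax t gives Δq = t/0.1 and wedge t, so DWL = t²/0.2.
t²/0.2 = 8000 → t² = 1600 → t = 40.

40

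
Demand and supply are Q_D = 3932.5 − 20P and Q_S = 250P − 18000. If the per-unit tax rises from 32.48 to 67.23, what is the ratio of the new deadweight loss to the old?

4.284

In inverse form: demand P = 196.625 − 0.05Q, supply P = 72 + 0.004Q.
Competitive equilibrium: 196.625 − 0.05Q = 72 + 0.004Q → Q* = 2307.8704, P* = 81.2315.
For a per-unit tax t: ΔQ = t/0.054, so DWL = ½·t·(t/0.054) = t²/0.108.
At t = 32.48: DWL = 9768.059. At t = 67.23: DWL = 41850.675.
Ratio = (67.23/32.48)² = 4.284.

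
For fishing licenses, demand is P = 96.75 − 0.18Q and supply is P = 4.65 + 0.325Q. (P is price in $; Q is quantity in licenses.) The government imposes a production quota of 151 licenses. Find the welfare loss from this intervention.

$248.58

Competitive equilibrium: 96.75 − 0.18Q = 4.65 + 0.325Q → Q* = 182.3762, P* = 63.9223.
At Q = 151: demand price = 96.75 − 0.18·151 = 69.57; supply price = 4.65 + 0.325·151 = 53.725.
ΔQ = 182.3762 − 151 = 31.3762; wedge = 69.57 − 53.725 = 15.845.
DWL = ½ × 31.3762 × 15.845 = $248.58.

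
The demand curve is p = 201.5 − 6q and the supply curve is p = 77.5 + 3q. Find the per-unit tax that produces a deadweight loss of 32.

24

Competitive equilibrium: 201.5 − 6q = 77.5 + 3q → q* = 13.7778, p* = 118.8333.
A tax t gives Δq = t/9 and wedge t, so DWL = t²/18.
t²/18 = 32 → t² = 576 → t = 24.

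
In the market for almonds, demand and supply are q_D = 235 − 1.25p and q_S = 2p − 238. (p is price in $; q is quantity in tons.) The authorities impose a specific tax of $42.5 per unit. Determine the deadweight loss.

In inverse form: demand p = 188 − 0.8q, supply p = 119 + 0.5q.
Competitive equilibrium: 188 − 0.8q = 119 + 0.5q → q* = 53.0769, p* = 145.5385.
With the tax, the buyer price exceeds the seller price by 42.5: (188 − 0.8q) − (119 + 0.5q) = 42.5 → q' = 20.3846.
Δq = 53.0769 − 20.3846 = 32.6923; the wedge equals the tax, 42.5.
Welfare loss = ½ × 32.6923 × 42.5 = $694.71.

$694.71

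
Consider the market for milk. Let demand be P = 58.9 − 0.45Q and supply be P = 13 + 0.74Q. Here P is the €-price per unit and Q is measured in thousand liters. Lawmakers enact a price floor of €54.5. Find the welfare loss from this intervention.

€493.30 thousand

Competitive equilibrium: 58.9 − 0.45Q = 13 + 0.74Q → Q* = 38.5714, P* = 41.5429.
At the floor P = 54.5, quantity demanded = (58.9 − 54.5)/0.45 = 9.7778.
Sellers' marginal cost at Q' = 9.7778: 13 + 0.74·9.7778 = 20.2356.
ΔQ = 38.5714 − 9.7778 = 28.7936; wedge = 54.5 − 20.2356 = 34.2644.
Deadweight loss = ½ × 28.7936 × 34.2644 = €493.30 thousand.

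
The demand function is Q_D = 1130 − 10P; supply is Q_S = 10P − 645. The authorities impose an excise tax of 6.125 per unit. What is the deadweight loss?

93.79

In inverse form: demand P = 113 − 0.1Q, supply P = 64.5 + 0.1Q.
Competitive equilibrium: 113 − 0.1Q = 64.5 + 0.1Q → Q* = 242.5, P* = 88.75.
With the tax, the buyer price exceeds the seller price by 6.125: (113 − 0.1Q) − (64.5 + 0.1Q) = 6.125 → Q' = 211.875.
ΔQ = 242.5 − 211.875 = 30.625; the wedge equals the tax, 6.125.
The triangle = ½ × 30.625 × 6.125 = 93.79.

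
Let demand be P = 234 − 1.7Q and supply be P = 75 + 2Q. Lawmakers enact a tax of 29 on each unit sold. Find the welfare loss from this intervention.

113.65

Competitive equilibrium: 234 − 1.7Q = 75 + 2Q → Q* = 42.973, P* = 160.9459.
With the tax, the buyer price exceeds the seller price by 29: (234 − 1.7Q) − (75 + 2Q) = 29 → Q' = 35.1351.
ΔQ = 42.973 − 35.1351 = 7.8379; the wedge equals the tax, 29.
Welfare loss = ½ × 7.8379 × 29 = 113.65.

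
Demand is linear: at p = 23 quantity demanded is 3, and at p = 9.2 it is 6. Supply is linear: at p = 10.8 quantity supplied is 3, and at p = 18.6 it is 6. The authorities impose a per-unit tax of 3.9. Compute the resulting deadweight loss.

1.06

Demand slope = (9.2 − 23)/(6 − 3) = −4.6, so p = 36.8 − 4.6q.
Supply slope = (18.6 − 10.8)/(6 − 3) = 2.6, so p = 3 + 2.6q.
Competitive equilibrium: 36.8 − 4.6q = 3 + 2.6q → q* = 4.6944, p* = 15.2056.
With the tax, the buyer price exceeds the seller price by 3.9: (36.8 − 4.6q) − (3 + 2.6q) = 3.9 → q' = 4.1528.
Δq = 4.6944 − 4.1528 = 0.5416; the wedge equals the tax, 3.9.
Deadweight loss = ½ × 0.5416 × 3.9 = 1.06.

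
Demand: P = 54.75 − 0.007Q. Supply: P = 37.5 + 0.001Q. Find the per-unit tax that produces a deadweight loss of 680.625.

3.3

Competitive equilibrium: 54.75 − 0.007Q = 37.5 + 0.001Q → Q* = 2156.25, P* = 39.6563.
A tax t gives ΔQ = t/0.008 and wedge t, so DWL = t²/0.016.
t²/0.016 = 680.625 → t² = 10.89 → t = 3.3.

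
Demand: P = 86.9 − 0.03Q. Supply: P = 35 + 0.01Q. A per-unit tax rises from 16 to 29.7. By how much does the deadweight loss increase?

Competitive equilibrium: 86.9 − 0.03Q = 35 + 0.01Q → Q* = 1297.5, P* = 47.975.
For a per-unit tax t: ΔQ = t/0.04, so DWL = ½·t·(t/0.04) = t²/0.08.
At t = 16: DWL = 3200. At t = 29.7: DWL = 11026.125.
Increase = 11026.125 − 3200 = 7826.125.

7826.125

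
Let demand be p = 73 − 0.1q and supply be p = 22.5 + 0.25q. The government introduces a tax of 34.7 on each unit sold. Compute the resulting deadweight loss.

Competitive equilibrium: 73 − 0.1q = 22.5 + 0.25q → q* = 144.2857, p* = 58.5714.
With the tax, the buyer price exceeds the seller price by 34.7: (73 − 0.1q) − (22.5 + 0.25q) = 34.7 → q' = 45.1429.
Δq = 144.2857 − 45.1429 = 99.1428; the wedge equals the tax, 34.7.
Deadweight loss = ½ × 99.1428 × 34.7 = 1720.13.

1720.13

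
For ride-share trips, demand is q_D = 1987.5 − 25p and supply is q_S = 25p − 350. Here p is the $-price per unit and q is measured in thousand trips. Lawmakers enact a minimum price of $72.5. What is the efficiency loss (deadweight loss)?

$16576.56 thousand

In inverse form: demand p = 79.5 − 0.04q, supply p = 14 + 0.04q.
Competitive equilibrium: 79.5 − 0.04q = 14 + 0.04q → q* = 818.75, p* = 46.75.
At the floor p = 72.5, quantity demanded = (79.5 − 72.5)/0.04 = 175.
Sellers' marginal cost at q' = 175: 14 + 0.04·175 = 21.
Δq = 818.75 − 175 = 643.75; wedge = 72.5 − 21 = 51.5.
The triangle = ½ × 643.75 × 51.5 = $16576.56 thousand.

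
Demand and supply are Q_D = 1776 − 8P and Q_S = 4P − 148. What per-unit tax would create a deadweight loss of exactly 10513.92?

88.8

In inverse form: demand P = 222 − 0.125Q, supply P = 37 + 0.25Q.
Competitive equilibrium: 222 − 0.125Q = 37 + 0.25Q → Q* = 493.3333, P* = 160.3333.
A tax t gives ΔQ = t/0.375 and wedge t, so DWL = t²/0.75.
t²/0.75 = 10513.92 → t² = 7885.44 → t = 88.8.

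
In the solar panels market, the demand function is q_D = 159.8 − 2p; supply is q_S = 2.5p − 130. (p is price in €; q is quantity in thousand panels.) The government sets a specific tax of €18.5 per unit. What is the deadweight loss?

In inverse form: demand p = 79.9 − 0.5q, supply p = 52 + 0.4q.
Competitive equilibrium: 79.9 − 0.5q = 52 + 0.4q → q* = 31, p* = 64.4.
With the tax, the buyer price exceeds the seller price by 18.5: (79.9 − 0.5q) − (52 + 0.4q) = 18.5 → q' = 10.4444.
Δq = 31 − 10.4444 = 20.5556; the wedge equals the tax, 18.5.
The triangle = ½ × 20.5556 × 18.5 = €190.14 thousand.

€190.14 thousand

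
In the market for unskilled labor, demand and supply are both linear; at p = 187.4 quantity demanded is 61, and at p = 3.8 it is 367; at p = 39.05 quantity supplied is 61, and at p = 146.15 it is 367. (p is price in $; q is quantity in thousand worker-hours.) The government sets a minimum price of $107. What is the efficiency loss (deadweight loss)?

$233.21 thousand

Demand slope = (3.8 − 187.4)/(367 − 61) = −0.6, so p = 224 − 0.6q.
Supply slope = (146.15 − 39.05)/(367 − 61) = 0.35, so p = 17.7 + 0.35q.
Competitive equilibrium: 224 − 0.6q = 17.7 + 0.35q → q* = 217.1579, p* = 93.7053.
At the floor p = 107, quantity demanded = (224 − 107)/0.6 = 195.
Sellers' marginal cost at q' = 195: 17.7 + 0.35·195 = 85.95.
Δq = 217.1579 − 195 = 22.1579; wedge = 107 − 85.95 = 21.05.
Deadweight loss = ½ × 22.1579 × 21.05 = $233.21 thousand.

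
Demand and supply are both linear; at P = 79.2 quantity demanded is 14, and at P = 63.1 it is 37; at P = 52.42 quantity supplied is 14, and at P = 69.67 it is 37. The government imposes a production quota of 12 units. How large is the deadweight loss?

Demand slope = (63.1 − 79.2)/(37 − 14) = −0.7, so P = 89 − 0.7Q.
Supply slope = (69.67 − 52.42)/(37 − 14) = 0.75, so P = 41.92 + 0.75Q.
Competitive equilibrium: 89 − 0.7Q = 41.92 + 0.75Q → Q* = 32.469, P* = 66.2717.
At Q = 12: demand price = 89 − 0.7·12 = 80.6; supply price = 41.92 + 0.75·12 = 50.92.
ΔQ = 32.469 − 12 = 20.469; wedge = 80.6 − 50.92 = 29.68.
Deadweight loss = ½ × 20.469 × 29.68 = 303.76.

303.76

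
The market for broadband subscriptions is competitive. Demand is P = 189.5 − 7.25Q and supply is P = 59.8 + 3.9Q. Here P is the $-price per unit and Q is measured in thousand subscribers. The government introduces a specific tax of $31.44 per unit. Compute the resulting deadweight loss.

$44.33 thousand

Competitive equilibrium: 189.5 − 7.25Q = 59.8 + 3.9Q → Q* = 11.6323, P* = 105.1659.
With the tax, the buyer price exceeds the seller price by 31.44: (189.5 − 7.25Q) − (59.8 + 3.9Q) = 31.44 → Q' = 8.8126.
ΔQ = 11.6323 − 8.8126 = 2.8197; the wedge equals the tax, 31.44.
Deadweight loss = ½ × 2.8197 × 31.44 = $44.33 thousand.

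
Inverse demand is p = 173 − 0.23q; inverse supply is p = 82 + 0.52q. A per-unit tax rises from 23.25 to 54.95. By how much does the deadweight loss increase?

Competitive equilibrium: 173 − 0.23q = 82 + 0.52q → q* = 121.3333, p* = 145.0933.
For a per-unit tax t: Δq = t/0.75, so DWL = ½·t·(t/0.75) = t²/1.5.
At t = 23.25: DWL = 360.375. At t = 54.95: DWL = 2013.002.
Increase = 2013.002 − 360.375 = 1652.63.

1652.63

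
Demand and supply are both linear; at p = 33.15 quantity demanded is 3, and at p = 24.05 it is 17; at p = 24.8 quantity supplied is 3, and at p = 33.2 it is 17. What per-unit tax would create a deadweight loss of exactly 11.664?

Demand slope = (24.05 − 33.15)/(17 − 3) = −0.65, so p = 35.1 − 0.65q.
Supply slope = (33.2 − 24.8)/(17 − 3) = 0.6, so p = 23 + 0.6q.
Competitive equilibrium: 35.1 − 0.65q = 23 + 0.6q → q* = 9.68, p* = 28.808.
A tax t gives Δq = t/1.25 and wedge t, so DWL = t²/2.5.
t²/2.5 = 11.664 → t² = 29.16 → t = 5.4.

5.4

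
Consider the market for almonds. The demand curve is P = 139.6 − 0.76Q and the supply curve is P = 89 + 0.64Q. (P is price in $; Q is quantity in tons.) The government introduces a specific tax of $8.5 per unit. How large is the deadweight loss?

$25.80

Competitive equilibrium: 139.6 − 0.76Q = 89 + 0.64Q → Q* = 36.1429, P* = 112.1314.
With the tax, the buyer price exceeds the seller price by 8.5: (139.6 − 0.76Q) − (89 + 0.64Q) = 8.5 → Q' = 30.0714.
ΔQ = 36.1429 − 30.0714 = 6.0715; the wedge equals the tax, 8.5.
The triangle = ½ × 6.0715 × 8.5 = $25.80.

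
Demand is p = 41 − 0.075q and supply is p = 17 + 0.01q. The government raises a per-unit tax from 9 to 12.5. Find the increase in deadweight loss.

442.65

Competitive equilibrium: 41 − 0.075q = 17 + 0.01q → q* = 282.3529, p* = 19.8235.
For a per-unit tax t: Δq = t/0.085, so DWL = ½·t·(t/0.085) = t²/0.17.
At t = 9: DWL = 476.471. At t = 12.5: DWL = 919.118.
Increase = 919.118 − 476.471 = 442.65.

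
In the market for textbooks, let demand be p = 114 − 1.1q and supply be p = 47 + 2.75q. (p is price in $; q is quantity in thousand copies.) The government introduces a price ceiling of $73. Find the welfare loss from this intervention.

$121.61 thousand

Competitive equilibrium: 114 − 1.1q = 47 + 2.75q → q* = 17.4026, p* = 94.8571.
At the ceiling p = 73, quantity supplied = (73 − 47)/2.75 = 9.4545.
Willingness to pay at q' = 9.4545: 114 − 1.1·9.4545 = 103.6001.
Δq = 17.4026 − 9.4545 = 7.9481; wedge = 103.6001 − 73 = 30.6001.
Deadweight loss = ½ × 7.9481 × 30.6001 = $121.61 thousand.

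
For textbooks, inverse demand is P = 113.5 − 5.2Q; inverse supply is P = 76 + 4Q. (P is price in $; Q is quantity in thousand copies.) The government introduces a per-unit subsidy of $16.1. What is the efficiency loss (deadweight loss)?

$14.09 thousand

Competitive equilibrium: 113.5 − 5.2Q = 76 + 4Q → Q* = 4.0761, P* = 92.3043.
The subsidy lowers effective supply by 16.1: P = 59.9 + 4Q.
New quantity: 113.5 − 5.2Q = 59.9 + 4Q → Q' = 5.8261.
Overproduction ΔQ = 5.8261 − 4.0761 = 1.75; wedge = subsidy = 16.1.
The triangle = ½ × 1.75 × 16.1 = $14.09 thousand.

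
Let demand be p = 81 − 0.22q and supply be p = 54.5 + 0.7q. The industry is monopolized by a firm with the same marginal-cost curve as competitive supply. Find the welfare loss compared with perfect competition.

14.21

Competitive equilibrium: 81 − 0.22q = 54.5 + 0.7q → q* = 28.8043, p* = 74.663.
Marginal revenue: MR = 81 − 0.44q. Set MR = MC: 81 − 0.44q = 54.5 + 0.7q → q_m = 23.2456.
Price p_m = 81 − 0.22·23.2456 = 75.886; MC(q_m) = 54.5 + 0.7·23.2456 = 70.7719.
Competitive q* = 28.8043, so Δq = 5.5587; wedge = 75.886 − 70.7719 = 5.1141.
Deadweight loss = ½ × 5.5587 × 5.1141 = 14.21.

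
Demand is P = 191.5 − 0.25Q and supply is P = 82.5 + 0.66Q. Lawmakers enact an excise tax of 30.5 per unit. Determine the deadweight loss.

Competitive equilibrium: 191.5 − 0.25Q = 82.5 + 0.66Q → Q* = 119.7802, P* = 161.5549.
With the tax, the buyer price exceeds the seller price by 30.5: (191.5 − 0.25Q) − (82.5 + 0.66Q) = 30.5 → Q' = 86.2637.
ΔQ = 119.7802 − 86.2637 = 33.5165; the wedge equals the tax, 30.5.
The triangle = ½ × 33.5165 × 30.5 = 511.13.

511.13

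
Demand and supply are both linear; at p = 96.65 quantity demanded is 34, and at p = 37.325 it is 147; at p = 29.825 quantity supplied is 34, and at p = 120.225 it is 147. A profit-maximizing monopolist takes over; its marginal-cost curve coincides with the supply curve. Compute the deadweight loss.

380.36

Demand slope = (37.325 − 96.65)/(147 − 34) = −0.525, so p = 114.5 − 0.525q.
Supply slope = (120.225 − 29.825)/(147 − 34) = 0.8, so p = 2.625 + 0.8q.
Competitive equilibrium: 114.5 − 0.525q = 2.625 + 0.8q → q* = 84.434, p* = 70.1722.
Marginal revenue: MR = 114.5 − 1.05q. Set MR = MC: 114.5 − 1.05q = 2.625 + 0.8q → q_m = 60.473.
Price p_m = 114.5 − 0.525·60.473 = 82.7517; MC(q_m) = 2.625 + 0.8·60.473 = 51.0034.
Competitive q* = 84.434, so Δq = 23.961; wedge = 82.7517 − 51.0034 = 31.7483.
Welfare loss = ½ × 23.961 × 31.7483 = 380.36.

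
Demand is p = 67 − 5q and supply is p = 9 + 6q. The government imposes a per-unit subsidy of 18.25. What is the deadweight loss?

15.14

Competitive equilibrium: 67 − 5q = 9 + 6q → q* = 5.2727, p* = 40.6364.
The subsidy lowers effective supply by 18.25: p = 6q − 9.25.
New quantity: 67 − 5q = 6q − 9.25 → q' = 6.9318.
Overproduction Δq = 6.9318 − 5.2727 = 1.6591; wedge = subsidy = 18.25.
Welfare loss = ½ × 1.6591 × 18.25 = 15.14.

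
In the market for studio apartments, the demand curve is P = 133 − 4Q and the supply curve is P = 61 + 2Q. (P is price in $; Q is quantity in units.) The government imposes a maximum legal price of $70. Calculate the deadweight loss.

$168.75

Competitive equilibrium: 133 − 4Q = 61 + 2Q → Q* = 12, P* = 85.
At the ceiling P = 70, quantity supplied = (70 − 61)/2 = 4.5.
Willingness to pay at Q' = 4.5: 133 − 4·4.5 = 115.
ΔQ = 12 − 4.5 = 7.5; wedge = 115 − 70 = 45.
The triangle = ½ × 7.5 × 45 = $168.75.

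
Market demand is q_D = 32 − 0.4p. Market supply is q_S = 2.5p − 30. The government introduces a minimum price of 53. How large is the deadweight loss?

231.97

In inverse form: demand p = 80 − 2.5q, supply p = 12 + 0.4q.
Competitive equilibrium: 80 − 2.5q = 12 + 0.4q → q* = 23.4483, p* = 21.3793.
At the floor p = 53, quantity demanded = (80 − 53)/2.5 = 10.8.
Sellers' marginal cost at q' = 10.8: 12 + 0.4·10.8 = 16.32.
Δq = 23.4483 − 10.8 = 12.6483; wedge = 53 − 16.32 = 36.68.
The triangle = ½ × 12.6483 × 36.68 = 231.97.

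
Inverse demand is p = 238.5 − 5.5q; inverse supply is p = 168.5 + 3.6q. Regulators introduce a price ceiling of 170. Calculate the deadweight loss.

Competitive equilibrium: 238.5 − 5.5q = 168.5 + 3.6q → q* = 7.6923, p* = 196.1923.
At the ceiling p = 170, quantity supplied = (170 − 168.5)/3.6 = 0.4167.
Willingness to pay at q' = 0.4167: 238.5 − 5.5·0.4167 = 236.2082.
Δq = 7.6923 − 0.4167 = 7.2756; wedge = 236.2082 − 170 = 66.2082.
The triangle = ½ × 7.2756 × 66.2082 = 240.85.

240.85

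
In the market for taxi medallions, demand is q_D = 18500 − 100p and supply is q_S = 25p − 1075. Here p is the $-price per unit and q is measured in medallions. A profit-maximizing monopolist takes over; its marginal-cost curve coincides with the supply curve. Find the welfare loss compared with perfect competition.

In inverse form: demand p = 185 − 0.01q, supply p = 43 + 0.04q.
Competitive equilibrium: 185 − 0.01q = 43 + 0.04q → q* = 2840, p* = 156.6.
Marginal revenue: MR = 185 − 0.02q. Set MR = MC: 185 − 0.02q = 43 + 0.04q → q_m = 2366.66667.
Price p_m = 185 − 0.01·2366.66667 = 161.33333; MC(q_m) = 43 + 0.04·2366.66667 = 137.66667.
Competitive q* = 2840, so Δq = 473.33333; wedge = 161.33333 − 137.66667 = 23.66666.
The triangle = ½ × 473.33333 × 23.66666 = $5601.11.

$5601.11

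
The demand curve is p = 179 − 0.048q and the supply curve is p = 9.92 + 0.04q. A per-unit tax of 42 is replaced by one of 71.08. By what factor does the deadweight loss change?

2.864

Competitive equilibrium: 179 − 0.048q = 9.92 + 0.04q → q* = 1921.3636, p* = 86.7745.
For a per-unit tax t: Δq = t/0.088, so DWL = ½·t·(t/0.088) = t²/0.176.
At t = 42: DWL = 10022.727. At t = 71.08: DWL = 28706.627.
Ratio = (71.08/42)² = 2.864.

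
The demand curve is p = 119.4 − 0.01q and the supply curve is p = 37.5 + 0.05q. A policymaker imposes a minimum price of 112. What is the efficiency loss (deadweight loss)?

Competitive equilibrium: 119.4 − 0.01q = 37.5 + 0.05q → q* = 1365, p* = 105.75.
At the floor p = 112, quantity demanded = (119.4 − 112)/0.01 = 740.
Sellers' marginal cost at q' = 740: 37.5 + 0.05·740 = 74.5.
Δq = 1365 − 740 = 625; wedge = 112 − 74.5 = 37.5.
The triangle = ½ × 625 × 37.5 = 11718.75.

11718.75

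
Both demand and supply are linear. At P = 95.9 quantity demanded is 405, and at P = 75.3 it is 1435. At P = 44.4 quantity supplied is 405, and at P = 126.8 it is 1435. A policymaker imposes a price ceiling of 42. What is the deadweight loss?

Demand slope = (75.3 − 95.9)/(1435 − 405) = −0.02, so P = 104 − 0.02Q.
Supply slope = (126.8 − 44.4)/(1435 − 405) = 0.08, so P = 12 + 0.08Q.
Competitive equilibrium: 104 − 0.02Q = 12 + 0.08Q → Q* = 920, P* = 85.6.
At the ceiling P = 42, quantity supplied = (42 − 12)/0.08 = 375.
Willingness to pay at Q' = 375: 104 − 0.02·375 = 96.5.
ΔQ = 920 − 375 = 545; wedge = 96.5 − 42 = 54.5.
Welfare loss = ½ × 545 × 54.5 = 14851.25.

14851.25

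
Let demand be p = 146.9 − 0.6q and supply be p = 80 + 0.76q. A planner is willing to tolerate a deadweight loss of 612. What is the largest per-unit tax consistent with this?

Competitive equilibrium: 146.9 − 0.6q = 80 + 0.76q → q* = 49.1912, p* = 117.3853.
A tax t gives Δq = t/1.36 and wedge t, so DWL = t²/2.72.
t²/2.72 = 612 → t² = 1664.64 → t = 40.8.

40.8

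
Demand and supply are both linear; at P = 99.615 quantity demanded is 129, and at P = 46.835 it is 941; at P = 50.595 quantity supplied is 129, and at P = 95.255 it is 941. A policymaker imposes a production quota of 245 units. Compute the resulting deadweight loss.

5133.375

Demand slope = (46.835 − 99.615)/(941 − 129) = −0.065, so P = 108 − 0.065Q.
Supply slope = (95.255 − 50.595)/(941 − 129) = 0.055, so P = 43.5 + 0.055Q.
Competitive equilibrium: 108 − 0.065Q = 43.5 + 0.055Q → Q* = 537.5, P* = 73.0625.
At Q = 245: demand price = 108 − 0.065·245 = 92.075; supply price = 43.5 + 0.055·245 = 56.975.
ΔQ = 537.5 − 245 = 292.5; wedge = 92.075 − 56.975 = 35.1.
Welfare loss = ½ × 292.5 × 35.1 = 5133.375.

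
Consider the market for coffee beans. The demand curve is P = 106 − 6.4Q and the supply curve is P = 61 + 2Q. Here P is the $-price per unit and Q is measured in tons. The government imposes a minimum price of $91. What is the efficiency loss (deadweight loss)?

Competitive equilibrium: 106 − 6.4Q = 61 + 2Q → Q* = 5.3571, P* = 71.7143.
At the floor P = 91, quantity demanded = (106 − 91)/6.4 = 2.3438.
Sellers' marginal cost at Q' = 2.3438: 61 + 2·2.3438 = 65.6876.
ΔQ = 5.3571 − 2.3438 = 3.0133; wedge = 91 − 65.6876 = 25.3124.
DWL = ½ × 3.0133 × 25.3124 = $38.14.

$38.14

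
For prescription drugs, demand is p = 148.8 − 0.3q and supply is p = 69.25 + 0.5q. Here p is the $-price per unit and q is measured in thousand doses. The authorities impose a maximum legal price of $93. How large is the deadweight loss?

Competitive equilibrium: 148.8 − 0.3q = 69.25 + 0.5q → q* = 99.4375, p* = 118.9688.
At the ceiling p = 93, quantity supplied = (93 − 69.25)/0.5 = 47.5.
Willingness to pay at q' = 47.5: 148.8 − 0.3·47.5 = 134.55.
Δq = 99.4375 − 47.5 = 51.9375; wedge = 134.55 − 93 = 41.55.
Deadweight loss = ½ × 51.9375 × 41.55 = $1079 thousand.

$1079 thousand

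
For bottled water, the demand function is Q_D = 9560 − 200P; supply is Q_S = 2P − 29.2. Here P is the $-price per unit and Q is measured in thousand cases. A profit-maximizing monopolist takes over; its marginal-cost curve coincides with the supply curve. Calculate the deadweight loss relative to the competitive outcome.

$0.10 thousand

In inverse form: demand P = 47.8 − 0.005Q, supply P = 14.6 + 0.5Q.
Competitive equilibrium: 47.8 − 0.005Q = 14.6 + 0.5Q → Q* = 65.7426, P* = 47.4713.
Marginal revenue: MR = 47.8 − 0.01Q. Set MR = MC: 47.8 − 0.01Q = 14.6 + 0.5Q → Q_m = 65.098.
Price P_m = 47.8 − 0.005·65.098 = 47.4745; MC(Q_m) = 14.6 + 0.5·65.098 = 47.149.
Competitive Q* = 65.7426, so ΔQ = 0.6446; wedge = 47.4745 − 47.149 = 0.3255.
The triangle = ½ × 0.6446 × 0.3255 = $0.10 thousand.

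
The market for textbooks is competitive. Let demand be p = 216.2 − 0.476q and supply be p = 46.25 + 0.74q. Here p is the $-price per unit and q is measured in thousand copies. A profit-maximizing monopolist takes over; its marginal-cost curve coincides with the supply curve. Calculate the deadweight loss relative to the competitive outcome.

Competitive equilibrium: 216.2 − 0.476q = 46.25 + 0.74q → q* = 139.7615, p* = 149.6735.
Marginal revenue: MR = 216.2 − 0.952q. Set MR = MC: 216.2 − 0.952q = 46.25 + 0.74q → q_m = 100.4433.
Price p_m = 216.2 − 0.476·100.4433 = 168.389; MC(q_m) = 46.25 + 0.74·100.4433 = 120.578.
Competitive q* = 139.7615, so Δq = 39.3182; wedge = 168.389 − 120.578 = 47.811.
Deadweight loss = ½ × 39.3182 × 47.811 = $939.92 thousand.

$939.92 thousand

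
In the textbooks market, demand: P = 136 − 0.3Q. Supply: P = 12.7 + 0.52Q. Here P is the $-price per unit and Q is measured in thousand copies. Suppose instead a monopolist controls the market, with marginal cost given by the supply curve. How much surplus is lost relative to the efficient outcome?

$665.10 thousand

Competitive equilibrium: 136 − 0.3Q = 12.7 + 0.52Q → Q* = 150.3659, P* = 90.8902.
Marginal revenue: MR = 136 − 0.6Q. Set MR = MC: 136 − 0.6Q = 12.7 + 0.52Q → Q_m = 110.0893.
Price P_m = 136 − 0.3·110.0893 = 102.9732; MC(Q_m) = 12.7 + 0.52·110.0893 = 69.9464.
Competitive Q* = 150.3659, so ΔQ = 40.2766; wedge = 102.9732 − 69.9464 = 33.0268.
Welfare loss = ½ × 40.2766 × 33.0268 = $665.10 thousand.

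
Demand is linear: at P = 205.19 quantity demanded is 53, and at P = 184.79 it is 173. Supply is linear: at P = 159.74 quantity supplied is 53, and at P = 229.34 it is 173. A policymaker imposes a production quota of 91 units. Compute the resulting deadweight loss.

191.535

Demand slope = (184.79 − 205.19)/(173 − 53) = −0.17, so P = 214.2 − 0.17Q.
Supply slope = (229.34 − 159.74)/(173 − 53) = 0.58, so P = 129 + 0.58Q.
Competitive equilibrium: 214.2 − 0.17Q = 129 + 0.58Q → Q* = 113.6, P* = 194.888.
At Q = 91: demand price = 214.2 − 0.17·91 = 198.73; supply price = 129 + 0.58·91 = 181.78.
ΔQ = 113.6 − 91 = 22.6; wedge = 198.73 − 181.78 = 16.95.
Deadweight loss = ½ × 22.6 × 16.95 = 191.535.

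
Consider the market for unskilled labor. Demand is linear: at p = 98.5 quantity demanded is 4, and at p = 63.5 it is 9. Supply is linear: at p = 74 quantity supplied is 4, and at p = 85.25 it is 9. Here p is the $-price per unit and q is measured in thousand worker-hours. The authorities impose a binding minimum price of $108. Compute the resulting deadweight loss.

$74.21 thousand

Demand slope = (63.5 − 98.5)/(9 − 4) = −7, so p = 126.5 − 7q.
Supply slope = (85.25 − 74)/(9 − 4) = 2.25, so p = 65 + 2.25q.
Competitive equilibrium: 126.5 − 7q = 65 + 2.25q → q* = 6.6486, p* = 79.9595.
At the floor p = 108, quantity demanded = (126.5 − 108)/7 = 2.6429.
Sellers' marginal cost at q' = 2.6429: 65 + 2.25·2.6429 = 70.9465.
Δq = 6.6486 − 2.6429 = 4.0057; wedge = 108 − 70.9465 = 37.0535.
Deadweight loss = ½ × 4.0057 × 37.0535 = $74.21 thousand.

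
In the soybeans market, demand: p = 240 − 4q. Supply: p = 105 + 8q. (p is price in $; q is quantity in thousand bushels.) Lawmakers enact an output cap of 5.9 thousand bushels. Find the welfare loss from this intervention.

Competitive equilibrium: 240 − 4q = 105 + 8q → q* = 11.25, p* = 195.
At q = 5.9: demand price = 240 − 4·5.9 = 216.4; supply price = 105 + 8·5.9 = 152.2.
Δq = 11.25 − 5.9 = 5.35; wedge = 216.4 − 152.2 = 64.2.
Deadweight loss = ½ × 5.35 × 64.2 = $171.735 thousand.

$171.735 thousand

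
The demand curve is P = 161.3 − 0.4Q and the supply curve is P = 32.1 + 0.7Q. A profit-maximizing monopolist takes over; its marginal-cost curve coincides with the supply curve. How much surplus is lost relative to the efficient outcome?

Competitive equilibrium: 161.3 − 0.4Q = 32.1 + 0.7Q → Q* = 117.4545, P* = 114.3182.
Marginal revenue: MR = 161.3 − 0.8Q. Set MR = MC: 161.3 − 0.8Q = 32.1 + 0.7Q → Q_m = 86.1333.
Price P_m = 161.3 − 0.4·86.1333 = 126.8467; MC(Q_m) = 32.1 + 0.7·86.1333 = 92.3933.
Competitive Q* = 117.4545, so ΔQ = 31.3212; wedge = 126.8467 − 92.3933 = 34.4534.
Deadweight loss = ½ × 31.3212 × 34.4534 = 539.56.

539.56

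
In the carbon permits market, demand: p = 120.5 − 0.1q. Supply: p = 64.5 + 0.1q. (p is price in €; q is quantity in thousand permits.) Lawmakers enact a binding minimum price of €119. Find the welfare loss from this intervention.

Competitive equilibrium: 120.5 − 0.1q = 64.5 + 0.1q → q* = 280, p* = 92.5.
At the floor p = 119, quantity demanded = (120.5 − 119)/0.1 = 15.
Sellers' marginal cost at q' = 15: 64.5 + 0.1·15 = 66.
Δq = 280 − 15 = 265; wedge = 119 − 66 = 53.
Deadweight loss = ½ × 265 × 53 = €7022.50 thousand.

€7022.50 thousand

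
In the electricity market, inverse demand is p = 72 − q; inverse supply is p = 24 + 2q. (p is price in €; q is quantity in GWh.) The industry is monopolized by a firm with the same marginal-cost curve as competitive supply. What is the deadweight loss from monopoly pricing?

€24

Competitive equilibrium: 72 − q = 24 + 2q → q* = 16, p* = 56.
Marginal revenue: MR = 72 − 2q. Set MR = MC: 72 − 2q = 24 + 2q → q_m = 12.
Price p_m = 72 − 1·12 = 60; MC(q_m) = 24 + 2·12 = 48.
Competitive q* = 16, so Δq = 4; wedge = 60 − 48 = 12.
DWL = ½ × 4 × 12 = €24.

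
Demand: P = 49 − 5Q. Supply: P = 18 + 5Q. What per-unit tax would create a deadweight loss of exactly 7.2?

Competitive equilibrium: 49 − 5Q = 18 + 5Q → Q* = 3.1, P* = 33.5.
A tax t gives ΔQ = t/10 and wedge t, so DWL = t²/20.
t²/20 = 7.2 → t² = 144 → t = 12.

12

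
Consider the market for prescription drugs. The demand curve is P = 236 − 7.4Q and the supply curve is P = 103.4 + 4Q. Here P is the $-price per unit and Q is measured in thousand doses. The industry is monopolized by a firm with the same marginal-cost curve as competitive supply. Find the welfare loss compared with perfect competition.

Competitive equilibrium: 236 − 7.4Q = 103.4 + 4Q → Q* = 11.6316, P* = 149.9263.
Marginal revenue: MR = 236 − 14.8Q. Set MR = MC: 236 − 14.8Q = 103.4 + 4Q → Q_m = 7.0532.
Price P_m = 236 − 7.4·7.0532 = 183.8063; MC(Q_m) = 103.4 + 4·7.0532 = 131.6128.
Competitive Q* = 11.6316, so ΔQ = 4.5784; wedge = 183.8063 − 131.6128 = 52.1935.
Deadweight loss = ½ × 4.5784 × 52.1935 = $119.48 thousand.

$119.48 thousand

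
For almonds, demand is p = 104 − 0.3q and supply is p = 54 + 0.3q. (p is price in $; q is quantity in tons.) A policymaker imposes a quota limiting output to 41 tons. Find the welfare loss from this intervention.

$537.63

Competitive equilibrium: 104 − 0.3q = 54 + 0.3q → q* = 83.3333, p* = 79.
At q = 41: demand price = 104 − 0.3·41 = 91.7; supply price = 54 + 0.3·41 = 66.3.
Δq = 83.3333 − 41 = 42.3333; wedge = 91.7 − 66.3 = 25.4.
The triangle = ½ × 42.3333 × 25.4 = $537.63.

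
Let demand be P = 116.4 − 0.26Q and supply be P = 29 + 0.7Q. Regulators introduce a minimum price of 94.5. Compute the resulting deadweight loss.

22.27

Competitive equilibrium: 116.4 − 0.26Q = 29 + 0.7Q → Q* = 91.0417, P* = 92.7292.
At the floor P = 94.5, quantity demanded = (116.4 − 94.5)/0.26 = 84.2308.
Sellers' marginal cost at Q' = 84.2308: 29 + 0.7·84.2308 = 87.9616.
ΔQ = 91.0417 − 84.2308 = 6.8109; wedge = 94.5 − 87.9616 = 6.5384.
Welfare loss = ½ × 6.8109 × 6.5384 = 22.27.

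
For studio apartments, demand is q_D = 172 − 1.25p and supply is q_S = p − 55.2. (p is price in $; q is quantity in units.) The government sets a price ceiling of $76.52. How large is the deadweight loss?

$538.36

In inverse form: demand p = 137.6 − 0.8q, supply p = 55.2 + q.
Competitive equilibrium: 137.6 − 0.8q = 55.2 + q → q* = 45.77778, p* = 100.97778.
At the ceiling p = 76.52, quantity supplied = (76.52 − 55.2)/1 = 21.32.
Willingness to pay at q' = 21.32: 137.6 − 0.8·21.32 = 120.544.
Δq = 45.77778 − 21.32 = 24.45778; wedge = 120.544 − 76.52 = 44.024.
Welfare loss = ½ × 24.45778 × 44.024 = $538.36.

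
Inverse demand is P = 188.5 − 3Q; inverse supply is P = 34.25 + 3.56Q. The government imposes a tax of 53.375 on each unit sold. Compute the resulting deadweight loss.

217.14

Competitive equilibrium: 188.5 − 3Q = 34.25 + 3.56Q → Q* = 23.5137, P* = 117.9588.
With the tax, the buyer price exceeds the seller price by 53.375: (188.5 − 3Q) − (34.25 + 3.56Q) = 53.375 → Q' = 15.3773.
ΔQ = 23.5137 − 15.3773 = 8.1364; the wedge equals the tax, 53.375.
The triangle = ½ × 8.1364 × 53.375 = 217.14.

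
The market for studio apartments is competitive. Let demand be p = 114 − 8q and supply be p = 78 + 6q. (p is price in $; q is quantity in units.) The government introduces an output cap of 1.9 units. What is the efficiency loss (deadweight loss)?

$3.16

Competitive equilibrium: 114 − 8q = 78 + 6q → q* = 2.5714, p* = 93.4286.
At q = 1.9: demand price = 114 − 8·1.9 = 98.8; supply price = 78 + 6·1.9 = 89.4.
Δq = 2.5714 − 1.9 = 0.6714; wedge = 98.8 − 89.4 = 9.4.
DWL = ½ × 0.6714 × 9.4 = $3.16.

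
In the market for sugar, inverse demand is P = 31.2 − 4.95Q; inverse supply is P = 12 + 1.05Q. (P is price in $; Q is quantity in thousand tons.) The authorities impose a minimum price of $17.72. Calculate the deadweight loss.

Competitive equilibrium: 31.2 − 4.95Q = 12 + 1.05Q → Q* = 3.2, P* = 15.36.
At the floor P = 17.72, quantity demanded = (31.2 − 17.72)/4.95 = 2.7232.
Sellers' marginal cost at Q' = 2.7232: 12 + 1.05·2.7232 = 14.8594.
ΔQ = 3.2 − 2.7232 = 0.4768; wedge = 17.72 − 14.8594 = 2.8606.
The triangle = ½ × 0.4768 × 2.8606 = $0.68 thousand.

$0.68 thousand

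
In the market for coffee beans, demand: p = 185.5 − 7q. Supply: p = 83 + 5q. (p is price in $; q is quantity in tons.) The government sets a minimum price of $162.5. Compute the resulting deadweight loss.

Competitive equilibrium: 185.5 − 7q = 83 + 5q → q* = 8.5417, p* = 125.7083.
At the floor p = 162.5, quantity demanded = (185.5 − 162.5)/7 = 3.2857.
Sellers' marginal cost at q' = 3.2857: 83 + 5·3.2857 = 99.4285.
Δq = 8.5417 − 3.2857 = 5.256; wedge = 162.5 − 99.4285 = 63.0715.
Deadweight loss = ½ × 5.256 × 63.0715 = $165.75.

$165.75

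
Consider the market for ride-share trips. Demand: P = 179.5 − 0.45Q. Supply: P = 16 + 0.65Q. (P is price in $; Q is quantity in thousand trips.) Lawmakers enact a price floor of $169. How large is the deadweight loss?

Competitive equilibrium: 179.5 − 0.45Q = 16 + 0.65Q → Q* = 148.63636, P* = 112.61364.
At the floor P = 169, quantity demanded = (179.5 − 169)/0.45 = 23.33333.
Sellers' marginal cost at Q' = 23.33333: 16 + 0.65·23.33333 = 31.16666.
ΔQ = 148.63636 − 23.33333 = 125.30303; wedge = 169 − 31.16666 = 137.83334.
The triangle = ½ × 125.30303 × 137.83334 = $8635.47 thousand.

$8635.47 thousand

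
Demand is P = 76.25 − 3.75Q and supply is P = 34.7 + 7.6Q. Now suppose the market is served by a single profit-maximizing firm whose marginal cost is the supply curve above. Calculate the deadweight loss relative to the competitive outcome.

Competitive equilibrium: 76.25 − 3.75Q = 34.7 + 7.6Q → Q* = 3.6608, P* = 62.522.
Marginal revenue: MR = 76.25 − 7.5Q. Set MR = MC: 76.25 − 7.5Q = 34.7 + 7.6Q → Q_m = 2.7517.
Price P_m = 76.25 − 3.75·2.7517 = 65.9311; MC(Q_m) = 34.7 + 7.6·2.7517 = 55.6129.
Competitive Q* = 3.6608, so ΔQ = 0.9091; wedge = 65.9311 − 55.6129 = 10.3182.
Welfare loss = ½ × 0.9091 × 10.3182 = 4.69.

4.69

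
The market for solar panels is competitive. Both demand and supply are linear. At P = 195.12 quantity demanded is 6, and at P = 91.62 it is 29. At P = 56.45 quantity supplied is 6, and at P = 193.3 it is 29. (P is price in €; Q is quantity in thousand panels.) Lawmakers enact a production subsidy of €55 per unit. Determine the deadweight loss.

Demand slope = (91.62 − 195.12)/(29 − 6) = −4.5, so P = 222.12 − 4.5Q.
Supply slope = (193.3 − 56.45)/(29 − 6) = 5.95, so P = 20.75 + 5.95Q.
Competitive equilibrium: 222.12 − 4.5Q = 20.75 + 5.95Q → Q* = 19.2699, P* = 135.4056.
The subsidy lowers effective supply by 55: P = 5.95Q − 34.25.
New quantity: 222.12 − 4.5Q = 5.95Q − 34.25 → Q' = 24.533.
Overproduction ΔQ = 24.533 − 19.2699 = 5.2631; wedge = subsidy = 55.
The triangle = ½ × 5.2631 × 55 = €144.74 thousand.

€144.74 thousand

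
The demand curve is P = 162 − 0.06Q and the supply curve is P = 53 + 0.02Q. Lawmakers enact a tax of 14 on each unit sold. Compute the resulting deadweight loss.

Competitive equilibrium: 162 − 0.06Q = 53 + 0.02Q → Q* = 1362.5, P* = 80.25.
With the tax, the buyer price exceeds the seller price by 14: (162 − 0.06Q) − (53 + 0.02Q) = 14 → Q' = 1187.5.
ΔQ = 1362.5 − 1187.5 = 175; the wedge equals the tax, 14.
DWL = ½ × 175 × 14 = 1225.

1225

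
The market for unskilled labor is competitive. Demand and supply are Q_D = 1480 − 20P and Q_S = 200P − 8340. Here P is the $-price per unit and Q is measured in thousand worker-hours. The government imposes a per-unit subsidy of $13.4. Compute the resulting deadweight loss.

In inverse form: demand P = 74 − 0.05Q, supply P = 41.7 + 0.005Q.
Competitive equilibrium: 74 − 0.05Q = 41.7 + 0.005Q → Q* = 587.2727, P* = 44.6364.
The subsidy lowers effective supply by 13.4: P = 28.3 + 0.005Q.
New quantity: 74 − 0.05Q = 28.3 + 0.005Q → Q' = 830.9091.
Overproduction ΔQ = 830.9091 − 587.2727 = 243.6364; wedge = subsidy = 13.4.
Deadweight loss = ½ × 243.6364 × 13.4 = $1632.36 thousand.

$1632.36 thousand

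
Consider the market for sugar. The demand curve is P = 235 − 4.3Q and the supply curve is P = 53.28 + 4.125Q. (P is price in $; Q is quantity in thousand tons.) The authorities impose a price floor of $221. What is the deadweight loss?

$1412.78 thousand

Competitive equilibrium: 235 − 4.3Q = 53.28 + 4.125Q → Q* = 21.5691, P* = 142.2527.
At the floor P = 221, quantity demanded = (235 − 221)/4.3 = 3.2558.
Sellers' marginal cost at Q' = 3.2558: 53.28 + 4.125·3.2558 = 66.7102.
ΔQ = 21.5691 − 3.2558 = 18.3133; wedge = 221 − 66.7102 = 154.2898.
Welfare loss = ½ × 18.3133 × 154.2898 = $1412.78 thousand.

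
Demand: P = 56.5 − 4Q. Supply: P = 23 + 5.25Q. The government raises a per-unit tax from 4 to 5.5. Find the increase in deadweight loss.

Competitive equilibrium: 56.5 − 4Q = 23 + 5.25Q → Q* = 3.6216, P* = 42.0135.
For a per-unit tax t: ΔQ = t/9.25, so DWL = ½·t·(t/9.25) = t²/18.5.
At t = 4: DWL = 0.865. At t = 5.5: DWL = 1.635.
Increase = 1.635 − 0.865 = 0.77.

0.77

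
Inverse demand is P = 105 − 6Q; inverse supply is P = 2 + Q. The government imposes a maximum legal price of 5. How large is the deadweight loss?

Competitive equilibrium: 105 − 6Q = 2 + Q → Q* = 14.7143, P* = 16.7143.
At the ceiling P = 5, quantity supplied = (5 − 2)/1 = 3.
Willingness to pay at Q' = 3: 105 − 6·3 = 87.
ΔQ = 14.7143 − 3 = 11.7143; wedge = 87 − 5 = 82.
Welfare loss = ½ × 11.7143 × 82 = 480.29.

480.29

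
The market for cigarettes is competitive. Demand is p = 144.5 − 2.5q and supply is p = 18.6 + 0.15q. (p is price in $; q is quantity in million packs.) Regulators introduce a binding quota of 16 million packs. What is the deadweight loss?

$1315.52 million

Competitive equilibrium: 144.5 − 2.5q = 18.6 + 0.15q → q* = 47.5094, p* = 25.7264.
At q = 16: demand price = 144.5 − 2.5·16 = 104.5; supply price = 18.6 + 0.15·16 = 21.
Δq = 47.5094 − 16 = 31.5094; wedge = 104.5 − 21 = 83.5.
The triangle = ½ × 31.5094 × 83.5 = $1315.52 million.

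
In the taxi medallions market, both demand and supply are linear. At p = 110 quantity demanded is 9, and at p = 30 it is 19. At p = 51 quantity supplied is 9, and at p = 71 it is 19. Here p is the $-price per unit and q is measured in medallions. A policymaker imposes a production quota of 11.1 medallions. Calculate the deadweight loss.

$72.20

Demand slope = (30 − 110)/(19 − 9) = −8, so p = 182 − 8q.
Supply slope = (71 − 51)/(19 − 9) = 2, so p = 33 + 2q.
Competitive equilibrium: 182 − 8q = 33 + 2q → q* = 14.9, p* = 62.8.
At q = 11.1: demand price = 182 − 8·11.1 = 93.2; supply price = 33 + 2·11.1 = 55.2.
Δq = 14.9 − 11.1 = 3.8; wedge = 93.2 − 55.2 = 38.
Welfare loss = ½ × 3.8 × 38 = $72.20.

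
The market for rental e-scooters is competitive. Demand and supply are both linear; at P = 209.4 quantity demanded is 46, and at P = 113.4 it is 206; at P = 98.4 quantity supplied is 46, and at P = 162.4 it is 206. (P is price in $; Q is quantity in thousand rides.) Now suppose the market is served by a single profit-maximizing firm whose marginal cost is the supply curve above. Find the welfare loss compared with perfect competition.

Demand slope = (113.4 − 209.4)/(206 − 46) = −0.6, so P = 237 − 0.6Q.
Supply slope = (162.4 − 98.4)/(206 − 46) = 0.4, so P = 80 + 0.4Q.
Competitive equilibrium: 237 − 0.6Q = 80 + 0.4Q → Q* = 157, P* = 142.8.
Marginal revenue: MR = 237 − 1.2Q. Set MR = MC: 237 − 1.2Q = 80 + 0.4Q → Q_m = 98.125.
Price P_m = 237 − 0.6·98.125 = 178.125; MC(Q_m) = 80 + 0.4·98.125 = 119.25.
Competitive Q* = 157, so ΔQ = 58.875; wedge = 178.125 − 119.25 = 58.875.
Deadweight loss = ½ × 58.875 × 58.875 = $1733.13 thousand.

$1733.13 thousand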